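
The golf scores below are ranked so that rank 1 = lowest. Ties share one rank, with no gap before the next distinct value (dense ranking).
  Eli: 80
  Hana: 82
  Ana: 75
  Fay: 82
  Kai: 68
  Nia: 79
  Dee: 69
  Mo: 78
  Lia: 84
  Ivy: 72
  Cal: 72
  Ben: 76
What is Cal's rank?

Sorted (ascending): 68, 69, 72, 72, 75, 76, 78, 79, 80, 82, 82, 84
The 2 values of 72 share dense rank 3.
The 2 values of 82 share dense rank 9.
Remaining distinct values take the next consecutive integers.
Cal has value 72 → rank 3.

3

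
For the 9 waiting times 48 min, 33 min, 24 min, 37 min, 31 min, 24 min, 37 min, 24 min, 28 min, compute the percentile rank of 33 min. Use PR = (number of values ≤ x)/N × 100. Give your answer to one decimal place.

N = 9.
Strictly below 33: 5. Equal to 33: 1.
PR = 6/9 × 100 = 66.7

66.7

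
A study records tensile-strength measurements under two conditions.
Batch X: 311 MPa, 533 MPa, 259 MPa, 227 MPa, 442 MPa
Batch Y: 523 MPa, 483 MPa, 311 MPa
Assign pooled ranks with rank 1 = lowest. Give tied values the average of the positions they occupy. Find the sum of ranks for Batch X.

Sorted (ascending): 227, 259, 311, 311, 442, 483, 523, 533
The 2 values of 311 occupy positions 3–4 → average rank (3+4)/2 = 3.5.
Batch X values → pooled ranks: 311→3.5, 533→8, 259→2, 227→1, 442→5
Rank sum = 3.5 + 8 + 2 + 1 + 5 = 19.5

19.5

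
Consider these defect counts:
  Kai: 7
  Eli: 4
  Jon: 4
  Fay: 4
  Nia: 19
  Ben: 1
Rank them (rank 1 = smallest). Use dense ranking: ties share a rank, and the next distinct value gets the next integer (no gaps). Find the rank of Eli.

Sorted (ascending): 1, 4, 4, 4, 7, 19
The 3 values of 4 share dense rank 2.
Remaining distinct values take the next consecutive integers.
Eli has value 4 → rank 2.

2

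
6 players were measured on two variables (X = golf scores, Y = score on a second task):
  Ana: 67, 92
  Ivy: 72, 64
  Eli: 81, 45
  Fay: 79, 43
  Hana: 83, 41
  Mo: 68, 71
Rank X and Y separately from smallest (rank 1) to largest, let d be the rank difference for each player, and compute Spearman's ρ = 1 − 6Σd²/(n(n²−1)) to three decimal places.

Ranks of variable 1: 1, 3, 5, 4, 6, 2
Ranks of variable 2: 6, 4, 3, 2, 1, 5
d = r₁ − r₂: -5, -1, 2, 2, 5, -3
d²: 25, 1, 4, 4, 25, 9; Σd² = 68
ρ = 1 − 6·68/(6·35) = 1 − 408/210 = -0.943

-0.943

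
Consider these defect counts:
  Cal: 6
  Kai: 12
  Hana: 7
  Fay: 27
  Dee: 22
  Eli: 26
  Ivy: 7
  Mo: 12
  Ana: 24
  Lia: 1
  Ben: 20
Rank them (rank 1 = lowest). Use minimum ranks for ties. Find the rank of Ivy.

Sorted (ascending): 1, 6, 7, 7, 12, 12, 20, 22, 24, 26, 27
The 2 values of 7 occupy positions 3–4 → each gets rank 3.
The 2 values of 12 occupy positions 5–6 → each gets rank 5.
Ivy has value 7 → rank 3.

3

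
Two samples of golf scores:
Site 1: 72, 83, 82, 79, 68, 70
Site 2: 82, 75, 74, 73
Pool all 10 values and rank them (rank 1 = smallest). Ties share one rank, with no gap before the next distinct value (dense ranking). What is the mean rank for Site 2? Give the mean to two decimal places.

5.75

Sorted (ascending): 68, 70, 72, 73, 74, 75, 79, 82, 82, 83
The 2 values of 82 share dense rank 8.
Remaining distinct values take the next consecutive integers.
Site 2 values → pooled ranks: 82→8, 75→6, 74→5, 73→4
Mean rank = (8 + 6 + 5 + 4) / 4 = 5.75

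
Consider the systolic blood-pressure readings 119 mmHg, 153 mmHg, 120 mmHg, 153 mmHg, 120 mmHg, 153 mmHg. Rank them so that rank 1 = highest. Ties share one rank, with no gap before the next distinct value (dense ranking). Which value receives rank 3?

Sorted (descending): 153, 153, 153, 120, 120, 119
The 3 values of 153 share dense rank 1.
The 2 values of 120 share dense rank 2.
Remaining distinct values take the next consecutive integers.
Rank 3 → value 119.

119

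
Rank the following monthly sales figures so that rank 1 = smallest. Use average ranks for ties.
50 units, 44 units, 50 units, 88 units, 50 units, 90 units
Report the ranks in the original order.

3, 1, 3, 5, 3, 6

Sorted (ascending): 44, 50, 50, 50, 88, 90
The 3 values of 50 occupy positions 2–4 → average rank 3.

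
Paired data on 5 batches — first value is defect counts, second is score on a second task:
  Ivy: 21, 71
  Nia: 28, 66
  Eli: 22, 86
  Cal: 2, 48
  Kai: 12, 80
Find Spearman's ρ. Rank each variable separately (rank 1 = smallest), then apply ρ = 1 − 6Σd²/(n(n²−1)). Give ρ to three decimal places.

0.300

Ranks of variable 1: 3, 5, 4, 1, 2
Ranks of variable 2: 3, 2, 5, 1, 4
d = r₁ − r₂: 0, 3, -1, 0, -2
d²: 0, 9, 1, 0, 4; Σd² = 14
ρ = 1 − 6·14/(5·24) = 1 − 84/120 = 0.300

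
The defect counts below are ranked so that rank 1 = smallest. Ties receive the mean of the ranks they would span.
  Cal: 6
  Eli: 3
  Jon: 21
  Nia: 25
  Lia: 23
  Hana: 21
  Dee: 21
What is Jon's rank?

4

Sorted (ascending): 3, 6, 21, 21, 21, 23, 25
The 3 values of 21 occupy positions 3–5 → average rank 4.
Jon has value 21 → rank 4.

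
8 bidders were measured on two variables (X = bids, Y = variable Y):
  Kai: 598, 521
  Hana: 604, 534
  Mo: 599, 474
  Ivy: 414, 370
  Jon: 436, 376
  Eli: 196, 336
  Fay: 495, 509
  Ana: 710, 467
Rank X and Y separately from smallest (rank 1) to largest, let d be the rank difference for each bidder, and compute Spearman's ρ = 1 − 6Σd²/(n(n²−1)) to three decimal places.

0.690

Ranks of variable 1: 5, 7, 6, 2, 3, 1, 4, 8
Ranks of variable 2: 7, 8, 5, 2, 3, 1, 6, 4
d = r₁ − r₂: -2, -1, 1, 0, 0, 0, -2, 4
d²: 4, 1, 1, 0, 0, 0, 4, 16; Σd² = 26
ρ = 1 − 6·26/(8·63) = 1 − 156/504 = 0.690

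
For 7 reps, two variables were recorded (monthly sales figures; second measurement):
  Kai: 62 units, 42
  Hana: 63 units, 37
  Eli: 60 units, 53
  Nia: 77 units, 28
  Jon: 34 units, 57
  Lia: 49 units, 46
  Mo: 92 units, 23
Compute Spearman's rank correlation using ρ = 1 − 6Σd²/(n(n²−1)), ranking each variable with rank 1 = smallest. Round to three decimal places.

Ranks of variable 1: 4, 5, 3, 6, 1, 2, 7
Ranks of variable 2: 4, 3, 6, 2, 7, 5, 1
d = r₁ − r₂: 0, 2, -3, 4, -6, -3, 6
d²: 0, 4, 9, 16, 36, 9, 36; Σd² = 110
ρ = 1 − 6·110/(7·48) = 1 − 660/336 = -0.964

-0.964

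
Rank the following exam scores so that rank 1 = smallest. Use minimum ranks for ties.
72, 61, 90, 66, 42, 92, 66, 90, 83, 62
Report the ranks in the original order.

6, 2, 8, 4, 1, 10, 4, 8, 7, 3

Sorted (ascending): 42, 61, 62, 66, 66, 72, 83, 90, 90, 92
The 2 values of 66 occupy positions 4–5 → each gets rank 4.
The 2 values of 90 occupy positions 8–9 → each gets rank 8.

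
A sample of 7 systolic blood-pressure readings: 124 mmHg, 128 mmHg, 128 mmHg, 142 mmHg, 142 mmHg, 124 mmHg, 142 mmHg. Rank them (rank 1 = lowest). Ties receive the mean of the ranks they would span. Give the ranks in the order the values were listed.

1.5, 3.5, 3.5, 6, 6, 1.5, 6

Sorted (ascending): 124, 124, 128, 128, 142, 142, 142
The 2 values of 124 occupy positions 1–2 → average rank (1+2)/2 = 1.5.
The 2 values of 128 occupy positions 3–4 → average rank (3+4)/2 = 3.5.
The 3 values of 142 occupy positions 5–7 → average rank 6.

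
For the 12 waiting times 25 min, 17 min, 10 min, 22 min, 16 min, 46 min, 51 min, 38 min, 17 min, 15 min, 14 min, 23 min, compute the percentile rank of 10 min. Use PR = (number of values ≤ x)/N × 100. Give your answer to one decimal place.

8.3

N = 12.
Strictly below 10: 0. Equal to 10: 1.
PR = 1/12 × 100 = 8.3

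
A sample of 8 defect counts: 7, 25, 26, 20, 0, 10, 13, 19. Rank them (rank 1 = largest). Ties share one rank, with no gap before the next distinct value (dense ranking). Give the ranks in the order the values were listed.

Sorted (descending): 26, 25, 20, 19, 13, 10, 7, 0
No ties — each value takes its position as its rank.

7, 2, 1, 3, 8, 6, 5, 4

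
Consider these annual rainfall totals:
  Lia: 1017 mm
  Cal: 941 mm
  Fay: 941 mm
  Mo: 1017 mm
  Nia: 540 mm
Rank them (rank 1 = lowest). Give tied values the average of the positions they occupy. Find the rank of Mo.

4.5

Sorted (ascending): 540, 941, 941, 1017, 1017
The 2 values of 941 occupy positions 2–3 → average rank (2+3)/2 = 2.5.
The 2 values of 1017 occupy positions 4–5 → average rank (4+5)/2 = 4.5.
Mo has value 1017 mm → rank 4.5.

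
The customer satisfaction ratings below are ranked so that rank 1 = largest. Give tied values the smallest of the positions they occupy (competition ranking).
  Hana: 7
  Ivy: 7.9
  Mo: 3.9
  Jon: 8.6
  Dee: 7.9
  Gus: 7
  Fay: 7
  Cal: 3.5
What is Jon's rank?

Sorted (descending): 8.6, 7.9, 7.9, 7, 7, 7, 3.9, 3.5
The 2 values of 7.9 occupy positions 2–3 → each gets rank 2.
The 3 values of 7 occupy positions 4–6 → each gets rank 4.
Jon has value 8.6 → rank 1.

1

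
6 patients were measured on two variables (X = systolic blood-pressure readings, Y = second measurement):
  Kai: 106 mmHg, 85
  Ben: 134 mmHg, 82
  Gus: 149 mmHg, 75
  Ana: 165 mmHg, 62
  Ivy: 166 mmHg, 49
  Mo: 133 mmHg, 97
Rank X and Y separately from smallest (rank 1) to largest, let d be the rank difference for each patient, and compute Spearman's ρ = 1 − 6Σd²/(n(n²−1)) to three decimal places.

-0.943

Ranks of variable 1: 1, 3, 4, 5, 6, 2
Ranks of variable 2: 5, 4, 3, 2, 1, 6
d = r₁ − r₂: -4, -1, 1, 3, 5, -4
d²: 16, 1, 1, 9, 25, 16; Σd² = 68
ρ = 1 − 6·68/(6·35) = 1 − 408/210 = -0.943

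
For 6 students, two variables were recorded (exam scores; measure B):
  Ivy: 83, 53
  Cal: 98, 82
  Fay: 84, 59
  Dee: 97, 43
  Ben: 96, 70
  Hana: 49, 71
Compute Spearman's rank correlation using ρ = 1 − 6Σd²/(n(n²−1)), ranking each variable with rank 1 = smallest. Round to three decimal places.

0.086

Ranks of variable 1: 2, 6, 3, 5, 4, 1
Ranks of variable 2: 2, 6, 3, 1, 4, 5
d = r₁ − r₂: 0, 0, 0, 4, 0, -4
d²: 0, 0, 0, 16, 0, 16; Σd² = 32
ρ = 1 − 6·32/(6·35) = 1 − 192/210 = 0.086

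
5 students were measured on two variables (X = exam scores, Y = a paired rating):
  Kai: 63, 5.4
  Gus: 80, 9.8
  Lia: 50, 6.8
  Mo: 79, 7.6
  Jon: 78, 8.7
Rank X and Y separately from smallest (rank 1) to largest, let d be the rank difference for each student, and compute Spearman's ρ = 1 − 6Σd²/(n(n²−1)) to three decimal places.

Ranks of variable 1: 2, 5, 1, 4, 3
Ranks of variable 2: 1, 5, 2, 3, 4
d = r₁ − r₂: 1, 0, -1, 1, -1
d²: 1, 0, 1, 1, 1; Σd² = 4
ρ = 1 − 6·4/(5·24) = 1 − 24/120 = 0.800

0.800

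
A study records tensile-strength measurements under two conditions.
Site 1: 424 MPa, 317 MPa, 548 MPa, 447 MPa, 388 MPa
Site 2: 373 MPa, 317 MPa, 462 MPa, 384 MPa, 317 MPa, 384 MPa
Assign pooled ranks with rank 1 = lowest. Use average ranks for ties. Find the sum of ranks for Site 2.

Sorted (ascending): 317, 317, 317, 373, 384, 384, 388, 424, 447, 462, 548
The 3 values of 317 occupy positions 1–3 → average rank 2.
The 2 values of 384 occupy positions 5–6 → average rank (5+6)/2 = 5.5.
Site 2 values → pooled ranks: 373→4, 317→2, 462→10, 384→5.5, 317→2, 384→5.5
Rank sum = 4 + 2 + 10 + 5.5 + 2 + 5.5 = 29

29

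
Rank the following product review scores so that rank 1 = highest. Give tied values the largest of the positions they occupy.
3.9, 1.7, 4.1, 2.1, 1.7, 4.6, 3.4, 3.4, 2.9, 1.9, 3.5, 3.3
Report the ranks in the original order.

3, 12, 2, 9, 12, 1, 6, 6, 8, 10, 4, 7

Sorted (descending): 4.6, 4.1, 3.9, 3.5, 3.4, 3.4, 3.3, 2.9, 2.1, 1.9, 1.7, 1.7
The 2 values of 3.4 occupy positions 5–6 → each gets rank 6.
The 2 values of 1.7 occupy positions 11–12 → each gets rank 12.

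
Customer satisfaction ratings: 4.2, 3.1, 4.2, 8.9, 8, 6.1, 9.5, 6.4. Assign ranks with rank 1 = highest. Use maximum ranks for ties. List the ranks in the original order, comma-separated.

7, 8, 7, 2, 3, 5, 1, 4

Sorted (descending): 9.5, 8.9, 8, 6.4, 6.1, 4.2, 4.2, 3.1
The 2 values of 4.2 occupy positions 6–7 → each gets rank 7.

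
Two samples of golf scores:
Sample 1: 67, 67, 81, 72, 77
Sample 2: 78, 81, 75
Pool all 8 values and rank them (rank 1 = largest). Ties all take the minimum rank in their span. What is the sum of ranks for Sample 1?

25

Sorted (descending): 81, 81, 78, 77, 75, 72, 67, 67
The 2 values of 81 occupy positions 1–2 → each gets rank 1.
The 2 values of 67 occupy positions 7–8 → each gets rank 7.
Sample 1 values → pooled ranks: 67→7, 67→7, 81→1, 72→6, 77→4
Rank sum = 7 + 7 + 1 + 6 + 4 = 25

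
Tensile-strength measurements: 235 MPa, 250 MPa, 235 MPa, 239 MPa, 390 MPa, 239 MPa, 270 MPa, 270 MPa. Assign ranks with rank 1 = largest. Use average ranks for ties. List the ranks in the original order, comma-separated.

7.5, 4, 7.5, 5.5, 1, 5.5, 2.5, 2.5

Sorted (descending): 390, 270, 270, 250, 239, 239, 235, 235
The 2 values of 270 occupy positions 2–3 → average rank (2+3)/2 = 2.5.
The 2 values of 239 occupy positions 5–6 → average rank (5+6)/2 = 5.5.
The 2 values of 235 occupy positions 7–8 → average rank (7+8)/2 = 7.5.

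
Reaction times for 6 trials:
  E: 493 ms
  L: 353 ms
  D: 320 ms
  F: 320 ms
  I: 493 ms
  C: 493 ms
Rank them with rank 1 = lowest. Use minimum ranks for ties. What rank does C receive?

Sorted (ascending): 320, 320, 353, 493, 493, 493
The 2 values of 320 occupy positions 1–2 → each gets rank 1.
The 3 values of 493 occupy positions 4–6 → each gets rank 4.
C has value 493 ms → rank 4.

4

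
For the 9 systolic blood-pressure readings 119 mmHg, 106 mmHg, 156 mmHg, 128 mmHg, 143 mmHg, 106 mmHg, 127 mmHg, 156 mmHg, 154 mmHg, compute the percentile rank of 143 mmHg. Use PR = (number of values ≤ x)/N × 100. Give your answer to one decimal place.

N = 9.
Strictly below 143: 5. Equal to 143: 1.
PR = 6/9 × 100 = 66.7

66.7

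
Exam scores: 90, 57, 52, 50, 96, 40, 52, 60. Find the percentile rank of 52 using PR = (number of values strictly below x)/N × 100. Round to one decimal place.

25.0

N = 8.
Strictly below 52: 2. Equal to 52: 2.
PR = 2/8 × 100 = 25.0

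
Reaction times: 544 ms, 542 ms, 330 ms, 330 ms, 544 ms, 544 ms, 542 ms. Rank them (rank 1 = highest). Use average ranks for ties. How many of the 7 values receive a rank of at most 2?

3

Sorted (descending): 544, 544, 544, 542, 542, 330, 330
The 3 values of 544 occupy positions 1–3 → average rank 2.
The 2 values of 542 occupy positions 4–5 → average rank (4+5)/2 = 4.5.
The 2 values of 330 occupy positions 6–7 → average rank (6+7)/2 = 6.5.
Ranks ≤ 2: {2, 2, 2} → 3 values.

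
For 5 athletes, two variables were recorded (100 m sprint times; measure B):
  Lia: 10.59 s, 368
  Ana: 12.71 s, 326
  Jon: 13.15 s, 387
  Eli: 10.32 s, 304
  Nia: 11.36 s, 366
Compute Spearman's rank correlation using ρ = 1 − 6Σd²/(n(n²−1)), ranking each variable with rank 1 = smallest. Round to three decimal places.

0.600

Ranks of variable 1: 2, 4, 5, 1, 3
Ranks of variable 2: 4, 2, 5, 1, 3
d = r₁ − r₂: -2, 2, 0, 0, 0
d²: 4, 4, 0, 0, 0; Σd² = 8
ρ = 1 − 6·8/(5·24) = 1 − 48/120 = 0.600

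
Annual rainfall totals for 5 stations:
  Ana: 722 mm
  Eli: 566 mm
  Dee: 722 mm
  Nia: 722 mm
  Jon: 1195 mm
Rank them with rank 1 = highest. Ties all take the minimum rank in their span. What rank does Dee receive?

Sorted (descending): 1195, 722, 722, 722, 566
The 3 values of 722 occupy positions 2–4 → each gets rank 2.
Dee has value 722 mm → rank 2.

2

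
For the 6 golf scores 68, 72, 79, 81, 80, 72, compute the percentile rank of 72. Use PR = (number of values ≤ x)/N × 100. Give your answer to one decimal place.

50.0

N = 6.
Strictly below 72: 1. Equal to 72: 2.
PR = 3/6 × 100 = 50.0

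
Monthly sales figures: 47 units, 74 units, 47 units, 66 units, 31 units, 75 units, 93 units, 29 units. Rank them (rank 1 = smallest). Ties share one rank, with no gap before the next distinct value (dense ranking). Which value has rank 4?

66

Sorted (ascending): 29, 31, 47, 47, 66, 74, 75, 93
The 2 values of 47 share dense rank 3.
Remaining distinct values take the next consecutive integers.
Rank 4 → value 66.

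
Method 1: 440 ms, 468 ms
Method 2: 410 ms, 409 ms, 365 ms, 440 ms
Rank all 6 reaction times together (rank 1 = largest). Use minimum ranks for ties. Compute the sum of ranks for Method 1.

Sorted (descending): 468, 440, 440, 410, 409, 365
The 2 values of 440 occupy positions 2–3 → each gets rank 2.
Method 1 values → pooled ranks: 440→2, 468→1
Rank sum = 2 + 1 = 3

3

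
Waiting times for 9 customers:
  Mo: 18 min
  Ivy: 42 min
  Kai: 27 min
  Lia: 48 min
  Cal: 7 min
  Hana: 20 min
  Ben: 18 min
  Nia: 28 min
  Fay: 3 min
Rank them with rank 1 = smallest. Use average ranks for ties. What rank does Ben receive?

3.5

Sorted (ascending): 3, 7, 18, 18, 20, 27, 28, 42, 48
The 2 values of 18 occupy positions 3–4 → average rank (3+4)/2 = 3.5.
Ben has value 18 min → rank 3.5.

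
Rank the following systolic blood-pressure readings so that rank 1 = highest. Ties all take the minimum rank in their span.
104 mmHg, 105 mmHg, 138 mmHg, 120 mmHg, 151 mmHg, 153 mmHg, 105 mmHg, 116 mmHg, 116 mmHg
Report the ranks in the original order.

Sorted (descending): 153, 151, 138, 120, 116, 116, 105, 105, 104
The 2 values of 116 occupy positions 5–6 → each gets rank 5.
The 2 values of 105 occupy positions 7–8 → each gets rank 7.

9, 7, 3, 4, 2, 1, 7, 5, 5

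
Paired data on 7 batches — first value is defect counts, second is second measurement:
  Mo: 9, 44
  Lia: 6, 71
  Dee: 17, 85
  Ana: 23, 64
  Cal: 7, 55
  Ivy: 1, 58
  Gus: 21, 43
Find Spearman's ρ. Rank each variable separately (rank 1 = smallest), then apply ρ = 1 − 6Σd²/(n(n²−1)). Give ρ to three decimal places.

-0.107

Ranks of variable 1: 4, 2, 5, 7, 3, 1, 6
Ranks of variable 2: 2, 6, 7, 5, 3, 4, 1
d = r₁ − r₂: 2, -4, -2, 2, 0, -3, 5
d²: 4, 16, 4, 4, 0, 9, 25; Σd² = 62
ρ = 1 − 6·62/(7·48) = 1 − 372/336 = -0.107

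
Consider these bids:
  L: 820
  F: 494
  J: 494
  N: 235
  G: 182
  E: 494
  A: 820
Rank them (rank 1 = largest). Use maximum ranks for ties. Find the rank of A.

Sorted (descending): 820, 820, 494, 494, 494, 235, 182
The 2 values of 820 occupy positions 1–2 → each gets rank 2.
The 3 values of 494 occupy positions 3–5 → each gets rank 5.
A has value 820 → rank 2.

2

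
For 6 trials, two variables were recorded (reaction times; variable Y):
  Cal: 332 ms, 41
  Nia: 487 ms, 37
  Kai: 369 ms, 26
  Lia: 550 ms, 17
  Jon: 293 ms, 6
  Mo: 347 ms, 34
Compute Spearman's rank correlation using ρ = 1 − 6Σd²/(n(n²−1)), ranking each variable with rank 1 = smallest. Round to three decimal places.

0.029

Ranks of variable 1: 2, 5, 4, 6, 1, 3
Ranks of variable 2: 6, 5, 3, 2, 1, 4
d = r₁ − r₂: -4, 0, 1, 4, 0, -1
d²: 16, 0, 1, 16, 0, 1; Σd² = 34
ρ = 1 − 6·34/(6·35) = 1 − 204/210 = 0.029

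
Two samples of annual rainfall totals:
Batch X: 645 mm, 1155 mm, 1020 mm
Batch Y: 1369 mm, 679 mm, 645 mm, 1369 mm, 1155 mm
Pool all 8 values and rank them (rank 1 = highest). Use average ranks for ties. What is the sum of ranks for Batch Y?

20

Sorted (descending): 1369, 1369, 1155, 1155, 1020, 679, 645, 645
The 2 values of 1369 occupy positions 1–2 → average rank (1+2)/2 = 1.5.
The 2 values of 1155 occupy positions 3–4 → average rank (3+4)/2 = 3.5.
The 2 values of 645 occupy positions 7–8 → average rank (7+8)/2 = 7.5.
Batch Y values → pooled ranks: 1369→1.5, 679→6, 645→7.5, 1369→1.5, 1155→3.5
Rank sum = 1.5 + 6 + 7.5 + 1.5 + 3.5 = 20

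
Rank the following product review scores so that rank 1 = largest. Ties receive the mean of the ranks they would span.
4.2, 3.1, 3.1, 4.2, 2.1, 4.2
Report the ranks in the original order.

Sorted (descending): 4.2, 4.2, 4.2, 3.1, 3.1, 2.1
The 3 values of 4.2 occupy positions 1–3 → average rank 2.
The 2 values of 3.1 occupy positions 4–5 → average rank (4+5)/2 = 4.5.

2, 4.5, 4.5, 2, 6, 2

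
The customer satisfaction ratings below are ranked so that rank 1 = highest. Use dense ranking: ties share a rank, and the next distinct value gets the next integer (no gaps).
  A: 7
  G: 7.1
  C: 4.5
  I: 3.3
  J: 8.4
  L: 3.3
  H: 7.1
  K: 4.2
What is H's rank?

Sorted (descending): 8.4, 7.1, 7.1, 7, 4.5, 4.2, 3.3, 3.3
The 2 values of 7.1 share dense rank 2.
The 2 values of 3.3 share dense rank 6.
Remaining distinct values take the next consecutive integers.
H has value 7.1 → rank 2.

2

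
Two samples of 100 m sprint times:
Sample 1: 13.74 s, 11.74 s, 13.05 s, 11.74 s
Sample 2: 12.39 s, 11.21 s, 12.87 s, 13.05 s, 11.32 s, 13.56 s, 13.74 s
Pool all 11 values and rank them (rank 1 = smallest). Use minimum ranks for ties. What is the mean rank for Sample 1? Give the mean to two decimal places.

Sorted (ascending): 11.21, 11.32, 11.74, 11.74, 12.39, 12.87, 13.05, 13.05, 13.56, 13.74, 13.74
The 2 values of 11.74 occupy positions 3–4 → each gets rank 3.
The 2 values of 13.05 occupy positions 7–8 → each gets rank 7.
The 2 values of 13.74 occupy positions 10–11 → each gets rank 10.
Sample 1 values → pooled ranks: 13.74→10, 11.74→3, 13.05→7, 11.74→3
Mean rank = (10 + 3 + 7 + 3) / 4 = 5.75

5.75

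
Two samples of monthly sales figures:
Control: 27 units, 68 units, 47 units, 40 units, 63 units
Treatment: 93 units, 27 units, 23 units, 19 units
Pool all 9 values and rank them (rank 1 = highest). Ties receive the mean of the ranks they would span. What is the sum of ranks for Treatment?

Sorted (descending): 93, 68, 63, 47, 40, 27, 27, 23, 19
The 2 values of 27 occupy positions 6–7 → average rank (6+7)/2 = 6.5.
Treatment values → pooled ranks: 93→1, 27→6.5, 23→8, 19→9
Rank sum = 1 + 6.5 + 8 + 9 = 24.5

24.5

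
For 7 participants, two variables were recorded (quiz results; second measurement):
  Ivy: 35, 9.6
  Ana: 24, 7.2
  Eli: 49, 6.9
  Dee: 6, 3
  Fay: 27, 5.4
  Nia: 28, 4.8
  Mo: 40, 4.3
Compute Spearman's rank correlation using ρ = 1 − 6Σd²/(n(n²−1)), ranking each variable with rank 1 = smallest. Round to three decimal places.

0.250

Ranks of variable 1: 5, 2, 7, 1, 3, 4, 6
Ranks of variable 2: 7, 6, 5, 1, 4, 3, 2
d = r₁ − r₂: -2, -4, 2, 0, -1, 1, 4
d²: 4, 16, 4, 0, 1, 1, 16; Σd² = 42
ρ = 1 − 6·42/(7·48) = 1 − 252/336 = 0.250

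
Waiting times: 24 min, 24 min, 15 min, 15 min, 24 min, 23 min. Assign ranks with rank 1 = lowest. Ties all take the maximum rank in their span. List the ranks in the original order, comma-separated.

6, 6, 2, 2, 6, 3

Sorted (ascending): 15, 15, 23, 24, 24, 24
The 2 values of 15 occupy positions 1–2 → each gets rank 2.
The 3 values of 24 occupy positions 4–6 → each gets rank 6.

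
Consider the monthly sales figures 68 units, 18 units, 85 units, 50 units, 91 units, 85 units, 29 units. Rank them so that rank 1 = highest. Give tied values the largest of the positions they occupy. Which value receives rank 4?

68

Sorted (descending): 91, 85, 85, 68, 50, 29, 18
The 2 values of 85 occupy positions 2–3 → each gets rank 3.
Rank 4 → value 68.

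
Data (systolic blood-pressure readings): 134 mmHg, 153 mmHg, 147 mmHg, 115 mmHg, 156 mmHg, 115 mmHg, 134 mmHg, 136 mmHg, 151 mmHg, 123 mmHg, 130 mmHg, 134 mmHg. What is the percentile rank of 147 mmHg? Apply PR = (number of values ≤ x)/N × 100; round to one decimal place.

N = 12.
Strictly below 147: 8. Equal to 147: 1.
PR = 9/12 × 100 = 75.0

75.0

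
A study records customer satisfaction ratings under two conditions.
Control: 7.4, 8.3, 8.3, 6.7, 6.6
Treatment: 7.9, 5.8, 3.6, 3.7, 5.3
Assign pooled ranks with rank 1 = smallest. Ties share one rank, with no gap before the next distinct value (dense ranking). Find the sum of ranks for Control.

Sorted (ascending): 3.6, 3.7, 5.3, 5.8, 6.6, 6.7, 7.4, 7.9, 8.3, 8.3
The 2 values of 8.3 share dense rank 9.
Remaining distinct values take the next consecutive integers.
Control values → pooled ranks: 7.4→7, 8.3→9, 8.3→9, 6.7→6, 6.6→5
Rank sum = 7 + 9 + 9 + 6 + 5 = 36

36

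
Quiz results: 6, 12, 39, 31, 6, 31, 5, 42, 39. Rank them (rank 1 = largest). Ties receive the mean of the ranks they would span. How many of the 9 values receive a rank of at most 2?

Sorted (descending): 42, 39, 39, 31, 31, 12, 6, 6, 5
The 2 values of 39 occupy positions 2–3 → average rank (2+3)/2 = 2.5.
The 2 values of 31 occupy positions 4–5 → average rank (4+5)/2 = 4.5.
The 2 values of 6 occupy positions 7–8 → average rank (7+8)/2 = 7.5.
Ranks ≤ 2: {1} → 1 value.

1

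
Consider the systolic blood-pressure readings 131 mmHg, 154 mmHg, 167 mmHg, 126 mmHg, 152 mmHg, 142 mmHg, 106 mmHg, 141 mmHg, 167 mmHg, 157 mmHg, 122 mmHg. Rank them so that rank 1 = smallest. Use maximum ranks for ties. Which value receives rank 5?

141

Sorted (ascending): 106, 122, 126, 131, 141, 142, 152, 154, 157, 167, 167
The 2 values of 167 occupy positions 10–11 → each gets rank 11.
Rank 5 → value 141.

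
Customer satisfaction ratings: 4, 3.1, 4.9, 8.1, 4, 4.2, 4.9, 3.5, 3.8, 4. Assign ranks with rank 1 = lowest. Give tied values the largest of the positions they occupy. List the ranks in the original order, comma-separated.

6, 1, 9, 10, 6, 7, 9, 2, 3, 6

Sorted (ascending): 3.1, 3.5, 3.8, 4, 4, 4, 4.2, 4.9, 4.9, 8.1
The 3 values of 4 occupy positions 4–6 → each gets rank 6.
The 2 values of 4.9 occupy positions 8–9 → each gets rank 9.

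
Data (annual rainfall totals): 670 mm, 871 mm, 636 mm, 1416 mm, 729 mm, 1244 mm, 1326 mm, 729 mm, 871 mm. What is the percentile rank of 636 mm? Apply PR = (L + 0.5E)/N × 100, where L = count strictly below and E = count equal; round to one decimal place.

5.6

N = 9.
Strictly below 636: 0. Equal to 636: 1.
PR = (0 + 0.5·1)/9 × 100 = 5.6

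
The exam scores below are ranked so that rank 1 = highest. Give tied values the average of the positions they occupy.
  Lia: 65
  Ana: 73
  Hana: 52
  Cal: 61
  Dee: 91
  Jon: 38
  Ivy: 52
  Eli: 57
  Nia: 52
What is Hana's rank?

7

Sorted (descending): 91, 73, 65, 61, 57, 52, 52, 52, 38
The 3 values of 52 occupy positions 6–8 → average rank 7.
Hana has value 52 → rank 7.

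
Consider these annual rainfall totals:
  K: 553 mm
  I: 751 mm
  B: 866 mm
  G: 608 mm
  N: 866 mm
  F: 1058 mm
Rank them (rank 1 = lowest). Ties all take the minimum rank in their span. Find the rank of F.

6

Sorted (ascending): 553, 608, 751, 866, 866, 1058
The 2 values of 866 occupy positions 4–5 → each gets rank 4.
F has value 1058 mm → rank 6.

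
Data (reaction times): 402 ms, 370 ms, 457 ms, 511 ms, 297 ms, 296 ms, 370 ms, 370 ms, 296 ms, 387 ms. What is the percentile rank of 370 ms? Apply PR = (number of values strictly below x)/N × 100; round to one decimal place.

N = 10.
Strictly below 370: 3. Equal to 370: 3.
PR = 3/10 × 100 = 30.0

30.0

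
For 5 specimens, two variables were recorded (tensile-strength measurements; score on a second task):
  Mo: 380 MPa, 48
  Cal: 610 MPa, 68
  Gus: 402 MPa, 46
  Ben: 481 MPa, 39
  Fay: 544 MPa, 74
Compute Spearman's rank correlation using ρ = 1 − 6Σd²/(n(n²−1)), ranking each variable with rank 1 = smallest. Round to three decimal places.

Ranks of variable 1: 1, 5, 2, 3, 4
Ranks of variable 2: 3, 4, 2, 1, 5
d = r₁ − r₂: -2, 1, 0, 2, -1
d²: 4, 1, 0, 4, 1; Σd² = 10
ρ = 1 − 6·10/(5·24) = 1 − 60/120 = 0.500

0.500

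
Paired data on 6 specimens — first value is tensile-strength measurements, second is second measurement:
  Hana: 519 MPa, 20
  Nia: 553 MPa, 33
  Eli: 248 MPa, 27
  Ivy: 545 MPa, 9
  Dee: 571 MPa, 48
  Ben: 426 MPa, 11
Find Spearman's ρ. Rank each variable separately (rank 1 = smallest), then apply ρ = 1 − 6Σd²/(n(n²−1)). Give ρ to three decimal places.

Ranks of variable 1: 3, 5, 1, 4, 6, 2
Ranks of variable 2: 3, 5, 4, 1, 6, 2
d = r₁ − r₂: 0, 0, -3, 3, 0, 0
d²: 0, 0, 9, 9, 0, 0; Σd² = 18
ρ = 1 − 6·18/(6·35) = 1 − 108/210 = 0.486

0.486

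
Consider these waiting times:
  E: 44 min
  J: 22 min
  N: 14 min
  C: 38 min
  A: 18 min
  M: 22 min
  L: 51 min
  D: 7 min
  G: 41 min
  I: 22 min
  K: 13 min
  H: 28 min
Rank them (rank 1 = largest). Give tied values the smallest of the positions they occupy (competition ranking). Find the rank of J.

Sorted (descending): 51, 44, 41, 38, 28, 22, 22, 22, 18, 14, 13, 7
The 3 values of 22 occupy positions 6–8 → each gets rank 6.
J has value 22 min → rank 6.

6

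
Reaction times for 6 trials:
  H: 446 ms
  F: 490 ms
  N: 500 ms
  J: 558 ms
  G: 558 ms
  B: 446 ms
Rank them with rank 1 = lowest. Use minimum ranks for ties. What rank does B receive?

Sorted (ascending): 446, 446, 490, 500, 558, 558
The 2 values of 446 occupy positions 1–2 → each gets rank 1.
The 2 values of 558 occupy positions 5–6 → each gets rank 5.
B has value 446 ms → rank 1.

1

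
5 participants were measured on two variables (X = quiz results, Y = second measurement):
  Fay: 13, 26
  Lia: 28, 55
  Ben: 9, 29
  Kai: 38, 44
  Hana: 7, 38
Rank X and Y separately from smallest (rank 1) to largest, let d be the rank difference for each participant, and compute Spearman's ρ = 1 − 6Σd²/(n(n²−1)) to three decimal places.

Ranks of variable 1: 3, 4, 2, 5, 1
Ranks of variable 2: 1, 5, 2, 4, 3
d = r₁ − r₂: 2, -1, 0, 1, -2
d²: 4, 1, 0, 1, 4; Σd² = 10
ρ = 1 − 6·10/(5·24) = 1 − 60/120 = 0.500

0.500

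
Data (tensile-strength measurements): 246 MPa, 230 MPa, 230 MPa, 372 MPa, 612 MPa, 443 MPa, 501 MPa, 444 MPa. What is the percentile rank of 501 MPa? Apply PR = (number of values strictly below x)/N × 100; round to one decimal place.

75.0

N = 8.
Strictly below 501: 6. Equal to 501: 1.
PR = 6/8 × 100 = 75.0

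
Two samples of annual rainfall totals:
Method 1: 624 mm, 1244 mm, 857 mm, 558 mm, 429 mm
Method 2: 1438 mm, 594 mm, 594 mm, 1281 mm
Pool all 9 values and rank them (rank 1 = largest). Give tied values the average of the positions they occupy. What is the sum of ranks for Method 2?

Sorted (descending): 1438, 1281, 1244, 857, 624, 594, 594, 558, 429
The 2 values of 594 occupy positions 6–7 → average rank (6+7)/2 = 6.5.
Method 2 values → pooled ranks: 1438→1, 594→6.5, 594→6.5, 1281→2
Rank sum = 1 + 6.5 + 6.5 + 2 = 16

16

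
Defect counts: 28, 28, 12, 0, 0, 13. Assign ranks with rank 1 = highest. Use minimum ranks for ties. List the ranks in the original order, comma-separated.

1, 1, 4, 5, 5, 3

Sorted (descending): 28, 28, 13, 12, 0, 0
The 2 values of 28 occupy positions 1–2 → each gets rank 1.
The 2 values of 0 occupy positions 5–6 → each gets rank 5.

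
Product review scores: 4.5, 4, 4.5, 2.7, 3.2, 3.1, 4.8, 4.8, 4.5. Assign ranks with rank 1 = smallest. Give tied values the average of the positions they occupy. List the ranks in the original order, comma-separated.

6, 4, 6, 1, 3, 2, 8.5, 8.5, 6

Sorted (ascending): 2.7, 3.1, 3.2, 4, 4.5, 4.5, 4.5, 4.8, 4.8
The 3 values of 4.5 occupy positions 5–7 → average rank 6.
The 2 values of 4.8 occupy positions 8–9 → average rank (8+9)/2 = 8.5.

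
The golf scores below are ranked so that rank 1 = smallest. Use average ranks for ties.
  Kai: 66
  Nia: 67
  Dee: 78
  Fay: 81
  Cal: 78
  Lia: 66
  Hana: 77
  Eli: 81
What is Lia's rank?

Sorted (ascending): 66, 66, 67, 77, 78, 78, 81, 81
The 2 values of 66 occupy positions 1–2 → average rank (1+2)/2 = 1.5.
The 2 values of 78 occupy positions 5–6 → average rank (5+6)/2 = 5.5.
The 2 values of 81 occupy positions 7–8 → average rank (7+8)/2 = 7.5.
Lia has value 66 → rank 1.5.

1.5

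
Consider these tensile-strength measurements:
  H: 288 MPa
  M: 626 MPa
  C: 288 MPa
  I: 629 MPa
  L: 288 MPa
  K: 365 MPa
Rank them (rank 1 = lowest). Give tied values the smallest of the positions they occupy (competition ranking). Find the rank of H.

Sorted (ascending): 288, 288, 288, 365, 626, 629
The 3 values of 288 occupy positions 1–3 → each gets rank 1.
H has value 288 MPa → rank 1.

1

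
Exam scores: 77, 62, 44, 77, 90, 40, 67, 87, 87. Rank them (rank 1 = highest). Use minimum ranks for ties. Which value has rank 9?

Sorted (descending): 90, 87, 87, 77, 77, 67, 62, 44, 40
The 2 values of 87 occupy positions 2–3 → each gets rank 2.
The 2 values of 77 occupy positions 4–5 → each gets rank 4.
Rank 9 → value 40.

40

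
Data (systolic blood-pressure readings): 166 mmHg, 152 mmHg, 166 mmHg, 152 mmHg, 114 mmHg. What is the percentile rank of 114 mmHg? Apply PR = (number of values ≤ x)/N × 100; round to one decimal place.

N = 5.
Strictly below 114: 0. Equal to 114: 1.
PR = 1/5 × 100 = 20.0

20.0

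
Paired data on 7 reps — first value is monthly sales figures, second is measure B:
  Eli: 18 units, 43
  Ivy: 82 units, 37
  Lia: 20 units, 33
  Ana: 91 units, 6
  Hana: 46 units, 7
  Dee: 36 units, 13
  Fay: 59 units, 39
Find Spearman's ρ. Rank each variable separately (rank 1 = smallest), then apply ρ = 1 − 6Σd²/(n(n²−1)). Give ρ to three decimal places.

Ranks of variable 1: 1, 6, 2, 7, 4, 3, 5
Ranks of variable 2: 7, 5, 4, 1, 2, 3, 6
d = r₁ − r₂: -6, 1, -2, 6, 2, 0, -1
d²: 36, 1, 4, 36, 4, 0, 1; Σd² = 82
ρ = 1 − 6·82/(7·48) = 1 − 492/336 = -0.464

-0.464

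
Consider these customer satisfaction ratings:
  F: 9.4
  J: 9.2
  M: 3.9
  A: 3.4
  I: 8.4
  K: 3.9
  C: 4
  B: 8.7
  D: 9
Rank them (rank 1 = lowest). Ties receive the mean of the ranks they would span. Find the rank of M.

Sorted (ascending): 3.4, 3.9, 3.9, 4, 8.4, 8.7, 9, 9.2, 9.4
The 2 values of 3.9 occupy positions 2–3 → average rank (2+3)/2 = 2.5.
M has value 3.9 → rank 2.5.

2.5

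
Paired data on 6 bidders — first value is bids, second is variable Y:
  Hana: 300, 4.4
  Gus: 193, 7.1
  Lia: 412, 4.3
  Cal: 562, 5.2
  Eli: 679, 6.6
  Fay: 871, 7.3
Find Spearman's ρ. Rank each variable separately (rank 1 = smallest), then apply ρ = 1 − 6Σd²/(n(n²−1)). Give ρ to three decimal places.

0.371

Ranks of variable 1: 2, 1, 3, 4, 5, 6
Ranks of variable 2: 2, 5, 1, 3, 4, 6
d = r₁ − r₂: 0, -4, 2, 1, 1, 0
d²: 0, 16, 4, 1, 1, 0; Σd² = 22
ρ = 1 − 6·22/(6·35) = 1 − 132/210 = 0.371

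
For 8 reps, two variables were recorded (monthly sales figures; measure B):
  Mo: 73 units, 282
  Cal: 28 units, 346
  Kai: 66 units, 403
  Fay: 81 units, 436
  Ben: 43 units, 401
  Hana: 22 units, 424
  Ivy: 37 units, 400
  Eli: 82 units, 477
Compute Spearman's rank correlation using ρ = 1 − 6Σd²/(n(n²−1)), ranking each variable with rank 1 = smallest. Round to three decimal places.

0.405

Ranks of variable 1: 6, 2, 5, 7, 4, 1, 3, 8
Ranks of variable 2: 1, 2, 5, 7, 4, 6, 3, 8
d = r₁ − r₂: 5, 0, 0, 0, 0, -5, 0, 0
d²: 25, 0, 0, 0, 0, 25, 0, 0; Σd² = 50
ρ = 1 − 6·50/(8·63) = 1 − 300/504 = 0.405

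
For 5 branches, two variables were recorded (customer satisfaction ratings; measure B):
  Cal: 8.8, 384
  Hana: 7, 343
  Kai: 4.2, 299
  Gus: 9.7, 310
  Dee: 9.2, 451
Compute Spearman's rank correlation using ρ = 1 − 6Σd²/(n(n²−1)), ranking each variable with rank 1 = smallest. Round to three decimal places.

0.400

Ranks of variable 1: 3, 2, 1, 5, 4
Ranks of variable 2: 4, 3, 1, 2, 5
d = r₁ − r₂: -1, -1, 0, 3, -1
d²: 1, 1, 0, 9, 1; Σd² = 12
ρ = 1 − 6·12/(5·24) = 1 − 72/120 = 0.400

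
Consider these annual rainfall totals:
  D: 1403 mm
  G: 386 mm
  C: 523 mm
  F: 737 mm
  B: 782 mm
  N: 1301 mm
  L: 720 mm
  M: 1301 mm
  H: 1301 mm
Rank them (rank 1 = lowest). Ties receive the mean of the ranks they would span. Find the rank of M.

Sorted (ascending): 386, 523, 720, 737, 782, 1301, 1301, 1301, 1403
The 3 values of 1301 occupy positions 6–8 → average rank 7.
M has value 1301 mm → rank 7.

7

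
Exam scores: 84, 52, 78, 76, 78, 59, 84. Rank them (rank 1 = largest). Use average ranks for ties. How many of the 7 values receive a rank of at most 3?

Sorted (descending): 84, 84, 78, 78, 76, 59, 52
The 2 values of 84 occupy positions 1–2 → average rank (1+2)/2 = 1.5.
The 2 values of 78 occupy positions 3–4 → average rank (3+4)/2 = 3.5.
Ranks ≤ 3: {1.5, 1.5} → 2 values.

2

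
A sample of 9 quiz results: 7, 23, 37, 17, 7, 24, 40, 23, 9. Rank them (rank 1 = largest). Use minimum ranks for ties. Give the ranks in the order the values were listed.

Sorted (descending): 40, 37, 24, 23, 23, 17, 9, 7, 7
The 2 values of 23 occupy positions 4–5 → each gets rank 4.
The 2 values of 7 occupy positions 8–9 → each gets rank 8.

8, 4, 2, 6, 8, 3, 1, 4, 7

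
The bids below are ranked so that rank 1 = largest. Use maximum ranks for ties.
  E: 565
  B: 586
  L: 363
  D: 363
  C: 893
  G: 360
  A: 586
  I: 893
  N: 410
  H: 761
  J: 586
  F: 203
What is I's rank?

2

Sorted (descending): 893, 893, 761, 586, 586, 586, 565, 410, 363, 363, 360, 203
The 2 values of 893 occupy positions 1–2 → each gets rank 2.
The 3 values of 586 occupy positions 4–6 → each gets rank 6.
The 2 values of 363 occupy positions 9–10 → each gets rank 10.
I has value 893 → rank 2.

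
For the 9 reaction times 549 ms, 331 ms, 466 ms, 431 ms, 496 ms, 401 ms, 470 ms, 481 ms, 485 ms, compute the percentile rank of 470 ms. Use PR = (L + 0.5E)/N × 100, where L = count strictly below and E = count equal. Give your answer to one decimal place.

50.0

N = 9.
Strictly below 470: 4. Equal to 470: 1.
PR = (4 + 0.5·1)/9 × 100 = 50.0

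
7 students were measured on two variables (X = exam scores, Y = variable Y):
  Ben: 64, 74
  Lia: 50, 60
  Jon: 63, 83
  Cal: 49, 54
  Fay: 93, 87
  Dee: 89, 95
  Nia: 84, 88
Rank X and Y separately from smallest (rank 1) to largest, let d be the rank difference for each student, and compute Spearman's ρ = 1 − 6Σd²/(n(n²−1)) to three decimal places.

Ranks of variable 1: 4, 2, 3, 1, 7, 6, 5
Ranks of variable 2: 3, 2, 4, 1, 5, 7, 6
d = r₁ − r₂: 1, 0, -1, 0, 2, -1, -1
d²: 1, 0, 1, 0, 4, 1, 1; Σd² = 8
ρ = 1 − 6·8/(7·48) = 1 − 48/336 = 0.857

0.857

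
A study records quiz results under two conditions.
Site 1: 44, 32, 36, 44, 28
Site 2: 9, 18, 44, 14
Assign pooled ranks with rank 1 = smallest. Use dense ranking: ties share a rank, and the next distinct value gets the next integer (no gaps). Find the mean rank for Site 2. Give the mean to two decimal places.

3.25

Sorted (ascending): 9, 14, 18, 28, 32, 36, 44, 44, 44
The 3 values of 44 share dense rank 7.
Remaining distinct values take the next consecutive integers.
Site 2 values → pooled ranks: 9→1, 18→3, 44→7, 14→2
Mean rank = (1 + 3 + 7 + 2) / 4 = 3.25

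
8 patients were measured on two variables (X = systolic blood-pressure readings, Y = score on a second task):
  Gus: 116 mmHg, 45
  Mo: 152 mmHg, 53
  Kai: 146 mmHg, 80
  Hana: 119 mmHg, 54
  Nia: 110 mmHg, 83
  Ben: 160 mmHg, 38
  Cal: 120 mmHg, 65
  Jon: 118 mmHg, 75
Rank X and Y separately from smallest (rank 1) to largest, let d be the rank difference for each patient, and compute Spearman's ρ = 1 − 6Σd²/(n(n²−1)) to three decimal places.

-0.476

Ranks of variable 1: 2, 7, 6, 4, 1, 8, 5, 3
Ranks of variable 2: 2, 3, 7, 4, 8, 1, 5, 6
d = r₁ − r₂: 0, 4, -1, 0, -7, 7, 0, -3
d²: 0, 16, 1, 0, 49, 49, 0, 9; Σd² = 124
ρ = 1 − 6·124/(8·63) = 1 − 744/504 = -0.476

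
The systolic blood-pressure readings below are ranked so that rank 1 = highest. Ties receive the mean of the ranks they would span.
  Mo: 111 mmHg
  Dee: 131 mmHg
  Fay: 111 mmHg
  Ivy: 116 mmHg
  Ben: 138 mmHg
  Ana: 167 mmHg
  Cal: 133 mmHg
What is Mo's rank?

6.5

Sorted (descending): 167, 138, 133, 131, 116, 111, 111
The 2 values of 111 occupy positions 6–7 → average rank (6+7)/2 = 6.5.
Mo has value 111 mmHg → rank 6.5.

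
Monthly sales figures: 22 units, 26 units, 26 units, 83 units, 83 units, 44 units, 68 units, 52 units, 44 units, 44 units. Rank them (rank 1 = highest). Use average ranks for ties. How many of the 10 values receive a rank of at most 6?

Sorted (descending): 83, 83, 68, 52, 44, 44, 44, 26, 26, 22
The 2 values of 83 occupy positions 1–2 → average rank (1+2)/2 = 1.5.
The 3 values of 44 occupy positions 5–7 → average rank 6.
The 2 values of 26 occupy positions 8–9 → average rank (8+9)/2 = 8.5.
Ranks ≤ 6: {1.5, 1.5, 3, 4, 6, 6, 6} → 7 values.

7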